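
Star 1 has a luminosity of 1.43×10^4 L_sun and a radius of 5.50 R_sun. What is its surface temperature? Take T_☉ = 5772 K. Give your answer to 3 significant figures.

2.69×10^4 K

T/T_☉ = (L/L_☉)^(1/4) / (R/R_☉)^(1/2)
T = 5772 × (1.43×10^4)^(1/4) / √(5.50) = 5772 × 10.94 / 2.345 = 2.691×10^4 K.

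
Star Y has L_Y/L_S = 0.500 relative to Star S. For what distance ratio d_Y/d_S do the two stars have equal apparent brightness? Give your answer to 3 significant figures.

0.707

Equal flux requires L_Y/d_Y² = L_S/d_S², so d_Y/d_S = √(L_Y/L_S)
= √(0.500) = 0.7071.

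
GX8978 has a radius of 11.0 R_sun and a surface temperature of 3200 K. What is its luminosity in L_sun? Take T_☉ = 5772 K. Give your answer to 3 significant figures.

11.4 L_sun

L/L_☉ = (R/R_☉)² (T/T_☉)⁴ = (11.0)² × (3200/5772)⁴
       = 121.0 × (0.5544)⁴ = 121.0 × 0.09447 = 11.43.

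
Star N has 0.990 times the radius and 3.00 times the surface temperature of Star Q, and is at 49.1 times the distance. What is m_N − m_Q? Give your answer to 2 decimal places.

3.71

L_N/L_Q = (0.990)²(3.00)⁴ = 79.39.
F_N/F_Q = (L_N/L_Q)/(d_N/d_Q)² = 79.39/2411 = 0.03293.
m_N − m_Q = −2.5 log₁₀(0.03293) = 3.71.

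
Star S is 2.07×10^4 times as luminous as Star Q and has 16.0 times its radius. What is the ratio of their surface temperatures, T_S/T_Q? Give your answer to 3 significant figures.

3.00

L ∝ R²T⁴ gives T ∝ (L/R²)^(1/4), so
T_S/T_Q = (2.07×10^4 / 16.0²)^(1/4) = (80.86)^(1/4) = 2.999.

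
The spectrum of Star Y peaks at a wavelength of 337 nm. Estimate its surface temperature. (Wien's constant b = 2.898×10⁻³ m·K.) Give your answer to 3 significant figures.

8.60×10^3 K

T = b/λ_max = 2.898×10⁻³ / (337×10⁻⁹) = 8599 K.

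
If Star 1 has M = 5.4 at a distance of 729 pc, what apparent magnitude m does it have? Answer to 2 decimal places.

14.71

m = M + 5 log₁₀(d/10 pc) = 5.4 + 5 log₁₀(729/10)
  = 5.4 + 5 × 1.863 = 5.4 + 9.31 = 14.71.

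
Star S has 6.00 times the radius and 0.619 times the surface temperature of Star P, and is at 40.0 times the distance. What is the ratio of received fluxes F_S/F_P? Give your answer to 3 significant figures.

L_S/L_P = (R_S/R_P)²(T_S/T_P)⁴ = (6.00)² × (0.619)⁴ = 5.285.
F_S/F_P = (L_S/L_P)/(d_S/d_P)² = 5.285 / (40.0)² = 0.003303.

0.00330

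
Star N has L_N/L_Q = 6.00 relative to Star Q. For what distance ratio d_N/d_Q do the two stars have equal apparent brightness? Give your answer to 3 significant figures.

Equal flux requires L_N/d_N² = L_Q/d_Q², so d_N/d_Q = √(L_N/L_Q)
= √(6.00) = 2.449.

2.45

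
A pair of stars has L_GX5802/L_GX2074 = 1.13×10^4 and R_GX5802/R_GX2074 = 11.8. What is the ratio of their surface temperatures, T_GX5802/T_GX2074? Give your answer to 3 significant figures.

3.00

L ∝ R²T⁴ gives T ∝ (L/R²)^(1/4), so
T_GX5802/T_GX2074 = (1.13×10^4 / 11.8²)^(1/4) = (81.15)^(1/4) = 3.001.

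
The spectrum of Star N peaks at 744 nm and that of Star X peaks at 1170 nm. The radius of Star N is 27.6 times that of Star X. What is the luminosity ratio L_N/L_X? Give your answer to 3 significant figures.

4.66×10^3

Wien's law gives T ∝ 1/λ_max, so T_N/T_X = λ_X/λ_N = 1170/744 = 1.573.
Then L ∝ R²T⁴ gives L_N/L_X = (27.6)² × (1.573)⁴ = 761.8 × 6.116 = 4659.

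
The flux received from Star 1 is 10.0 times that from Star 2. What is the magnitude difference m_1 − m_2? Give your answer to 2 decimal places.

-2.50

m_1 − m_2 = −2.5 log₁₀(F_1/F_2) = −2.5 log₁₀(10.0) = −2.5 × (1.000) = -2.500.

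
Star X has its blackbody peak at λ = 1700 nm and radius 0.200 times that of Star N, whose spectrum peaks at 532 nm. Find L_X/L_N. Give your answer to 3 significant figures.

3.84×10^-4

Wien's law gives T ∝ 1/λ_max, so T_X/T_N = λ_N/λ_X = 532/1700 = 0.3129.
Then L ∝ R²T⁴ gives L_X/L_N = (0.200)² × (0.3129)⁴ = 0.04000 × 0.009591 = 3.836×10^-4.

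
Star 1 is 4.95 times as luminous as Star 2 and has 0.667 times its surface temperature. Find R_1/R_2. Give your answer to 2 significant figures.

L ∝ R²T⁴ gives R ∝ √L / T², so
R_1/R_2 = √(4.95) / (0.667)² = 2.225 / 0.4449 = 5.001.

5.0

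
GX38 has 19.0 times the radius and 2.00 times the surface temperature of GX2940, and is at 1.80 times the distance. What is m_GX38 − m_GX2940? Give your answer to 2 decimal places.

L_GX38/L_GX2940 = (19.0)²(2.00)⁴ = 5776.
F_GX38/F_GX2940 = (L_GX38/L_GX2940)/(d_GX38/d_GX2940)² = 5776/3.240 = 1783.
m_GX38 − m_GX2940 = −2.5 log₁₀(1783) = -8.13.

-8.13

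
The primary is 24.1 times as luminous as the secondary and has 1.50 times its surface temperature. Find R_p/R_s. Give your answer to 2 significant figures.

L ∝ R²T⁴ gives R ∝ √L / T², so
R_p/R_s = √(24.1) / (1.50)² = 4.909 / 2.250 = 2.182.

2.2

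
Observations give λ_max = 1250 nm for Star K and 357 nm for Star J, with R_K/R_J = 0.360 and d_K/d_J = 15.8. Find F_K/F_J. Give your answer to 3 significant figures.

Wien's law: T_K/T_J = λ_J/λ_K = 357/1250 = 0.2856.
L_K/L_J = (R_K/R_J)²(T_K/T_J)⁴ = (0.360)²(0.2856)⁴ = 8.623×10^-4.
F_K/F_J = (L_K/L_J)/(d_K/d_J)² = 8.623×10^-4/(15.8)² = 3.454×10^-6.

3.45×10^-6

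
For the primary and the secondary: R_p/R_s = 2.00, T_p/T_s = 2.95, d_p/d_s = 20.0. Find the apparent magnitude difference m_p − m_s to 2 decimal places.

0.30

L_p/L_s = (2.00)²(2.95)⁴ = 302.9.
F_p/F_s = (L_p/L_s)/(d_p/d_s)² = 302.9/400.0 = 0.7573.
m_p − m_s = −2.5 log₁₀(0.7573) = 0.30.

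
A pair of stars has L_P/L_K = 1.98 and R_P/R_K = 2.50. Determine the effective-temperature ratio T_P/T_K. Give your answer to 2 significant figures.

0.75

L ∝ R²T⁴ gives T ∝ (L/R²)^(1/4), so
T_P/T_K = (1.98 / 2.50²)^(1/4) = (0.3168)^(1/4) = 0.7502.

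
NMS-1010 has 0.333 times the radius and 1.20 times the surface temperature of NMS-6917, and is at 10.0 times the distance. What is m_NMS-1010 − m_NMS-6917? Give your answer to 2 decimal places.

L_NMS-1010/L_NMS-6917 = (0.333)²(1.20)⁴ = 0.2299.
F_NMS-1010/F_NMS-6917 = (L_NMS-1010/L_NMS-6917)/(d_NMS-1010/d_NMS-6917)² = 0.2299/100.0 = 0.002299.
m_NMS-1010 − m_NMS-6917 = −2.5 log₁₀(0.002299) = 6.60.

6.60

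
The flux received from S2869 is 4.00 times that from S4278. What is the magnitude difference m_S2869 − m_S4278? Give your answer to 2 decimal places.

m_S2869 − m_S4278 = −2.5 log₁₀(F_S2869/F_S4278) = −2.5 log₁₀(4.00) = −2.5 × (0.602) = -1.505.

-1.51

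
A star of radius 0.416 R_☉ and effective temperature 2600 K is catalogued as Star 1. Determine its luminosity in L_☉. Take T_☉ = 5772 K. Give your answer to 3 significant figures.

L/L_☉ = (R/R_☉)² (T/T_☉)⁴ = (0.416)² × (2600/5772)⁴
       = 0.1731 × (0.4505)⁴ = 0.1731 × 0.04117 = 0.007125.

0.00712 L_☉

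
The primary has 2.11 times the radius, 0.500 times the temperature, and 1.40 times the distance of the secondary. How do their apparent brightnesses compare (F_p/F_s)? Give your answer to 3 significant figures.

0.142

L_p/L_s = (R_p/R_s)²(T_p/T_s)⁴ = (2.11)² × (0.500)⁴ = 0.2783.
F_p/F_s = (L_p/L_s)/(d_p/d_s)² = 0.2783 / (1.40)² = 0.1420.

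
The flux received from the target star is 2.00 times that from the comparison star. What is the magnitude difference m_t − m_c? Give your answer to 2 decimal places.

-0.75

m_t − m_c = −2.5 log₁₀(F_t/F_c) = −2.5 log₁₀(2.00) = −2.5 × (0.301) = -0.753.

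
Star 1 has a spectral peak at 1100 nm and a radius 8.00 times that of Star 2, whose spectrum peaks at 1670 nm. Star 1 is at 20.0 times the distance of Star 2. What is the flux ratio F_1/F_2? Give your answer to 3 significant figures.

0.850

Wien's law: T_1/T_2 = λ_2/λ_1 = 1670/1100 = 1.518.
L_1/L_2 = (R_1/R_2)²(T_1/T_2)⁴ = (8.00)²(1.518)⁴ = 340.0.
F_1/F_2 = (L_1/L_2)/(d_1/d_2)² = 340.0/(20.0)² = 0.8500.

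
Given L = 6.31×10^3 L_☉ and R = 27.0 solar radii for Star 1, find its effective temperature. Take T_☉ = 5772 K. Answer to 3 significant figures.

T/T_☉ = (L/L_☉)^(1/4) / (R/R_☉)^(1/2)
T = 5772 × (6.31×10^3)^(1/4) / √(27.0) = 5772 × 8.913 / 5.196 = 9900 K.

9.90×10^3 K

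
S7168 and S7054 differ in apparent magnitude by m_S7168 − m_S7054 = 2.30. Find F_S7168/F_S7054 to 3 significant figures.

F_S7168/F_S7054 = 10^(−(m_S7168 − m_S7054)/2.5) = 10^(-2.30/2.5) = 10^-0.920 = 0.1202.

0.120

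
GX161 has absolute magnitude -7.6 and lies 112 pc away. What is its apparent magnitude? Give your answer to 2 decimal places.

m = M + 5 log₁₀(d/10 pc) = -7.6 + 5 log₁₀(112/10)
  = -7.6 + 5 × 1.049 = -7.6 + 5.25 = -2.35.

-2.35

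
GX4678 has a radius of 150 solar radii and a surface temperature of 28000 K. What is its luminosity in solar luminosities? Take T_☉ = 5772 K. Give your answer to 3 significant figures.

1.25×10^7 solar luminosities

L/L_☉ = (R/R_☉)² (T/T_☉)⁴ = (150)² × (28000/5772)⁴
       = 2.250×10^4 × (4.851)⁴ = 2.250×10^4 × 553.8 = 1.246×10^7.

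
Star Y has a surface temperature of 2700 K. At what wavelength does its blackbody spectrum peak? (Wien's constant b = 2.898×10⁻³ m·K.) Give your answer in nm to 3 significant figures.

λ_max = b/T = 2.898×10⁻³ / 2700 = 1.07×10^-6 m = 1073 nm.

1.07×10^3 nm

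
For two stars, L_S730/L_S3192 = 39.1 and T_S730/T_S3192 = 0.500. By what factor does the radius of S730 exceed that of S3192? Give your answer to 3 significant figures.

25.0

L ∝ R²T⁴ gives R ∝ √L / T², so
R_S730/R_S3192 = √(39.1) / (0.500)² = 6.253 / 0.2500 = 25.01.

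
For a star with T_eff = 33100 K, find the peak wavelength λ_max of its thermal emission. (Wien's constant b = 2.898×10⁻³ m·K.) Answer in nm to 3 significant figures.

87.6 nm

λ_max = b/T = 2.898×10⁻³ / 33100 = 8.76×10^-8 m = 87.55 nm.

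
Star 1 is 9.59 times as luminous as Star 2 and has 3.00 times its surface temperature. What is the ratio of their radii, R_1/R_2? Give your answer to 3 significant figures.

0.344

L ∝ R²T⁴ gives R ∝ √L / T², so
R_1/R_2 = √(9.59) / (3.00)² = 3.097 / 9.000 = 0.3441.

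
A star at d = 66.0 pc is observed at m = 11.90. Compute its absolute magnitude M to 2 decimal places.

7.80

M = m − 5 log₁₀(d/10 pc) = 11.90 − 5 log₁₀(66.0/10)
  = 11.90 − 5 × 0.820 = 11.90 − 4.10 = 7.80.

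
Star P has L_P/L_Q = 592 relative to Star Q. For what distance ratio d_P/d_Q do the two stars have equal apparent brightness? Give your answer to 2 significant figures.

24

Equal flux requires L_P/d_P² = L_Q/d_Q², so d_P/d_Q = √(L_P/L_Q)
= √(592) = 24.33.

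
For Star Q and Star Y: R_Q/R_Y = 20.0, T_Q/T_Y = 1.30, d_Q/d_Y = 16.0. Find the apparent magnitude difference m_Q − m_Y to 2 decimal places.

L_Q/L_Y = (20.0)²(1.30)⁴ = 1142.
F_Q/F_Y = (L_Q/L_Y)/(d_Q/d_Y)² = 1142/256.0 = 4.463.
m_Q − m_Y = −2.5 log₁₀(4.463) = -1.62.

-1.62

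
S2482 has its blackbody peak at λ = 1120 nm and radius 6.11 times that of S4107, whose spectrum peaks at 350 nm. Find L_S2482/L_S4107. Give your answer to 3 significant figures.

0.356

Wien's law gives T ∝ 1/λ_max, so T_S2482/T_S4107 = λ_S4107/λ_S2482 = 350/1120 = 0.3125.
Then L ∝ R²T⁴ gives L_S2482/L_S4107 = (6.11)² × (0.3125)⁴ = 37.33 × 0.009537 = 0.3560.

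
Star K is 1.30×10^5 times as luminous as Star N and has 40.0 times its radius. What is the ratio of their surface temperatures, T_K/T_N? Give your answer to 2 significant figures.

L ∝ R²T⁴ gives T ∝ (L/R²)^(1/4), so
T_K/T_N = (1.30×10^5 / 40.0²)^(1/4) = (81.25)^(1/4) = 3.002.

3.0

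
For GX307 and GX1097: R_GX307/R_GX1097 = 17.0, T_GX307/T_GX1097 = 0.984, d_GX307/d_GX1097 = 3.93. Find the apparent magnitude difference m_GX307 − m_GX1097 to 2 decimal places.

L_GX307/L_GX1097 = (17.0)²(0.984)⁴ = 270.9.
F_GX307/F_GX1097 = (L_GX307/L_GX1097)/(d_GX307/d_GX1097)² = 270.9/15.44 = 17.54.
m_GX307 − m_GX1097 = −2.5 log₁₀(17.54) = -3.11.

-3.11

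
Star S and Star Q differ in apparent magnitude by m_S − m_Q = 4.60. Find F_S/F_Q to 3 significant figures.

F_S/F_Q = 10^(−(m_S − m_Q)/2.5) = 10^(-4.60/2.5) = 10^-1.840 = 0.01445.

0.0145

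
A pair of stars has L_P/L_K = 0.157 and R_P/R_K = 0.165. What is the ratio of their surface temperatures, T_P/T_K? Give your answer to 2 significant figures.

1.5

L ∝ R²T⁴ gives T ∝ (L/R²)^(1/4), so
T_P/T_K = (0.157 / 0.165²)^(1/4) = (5.767)^(1/4) = 1.550.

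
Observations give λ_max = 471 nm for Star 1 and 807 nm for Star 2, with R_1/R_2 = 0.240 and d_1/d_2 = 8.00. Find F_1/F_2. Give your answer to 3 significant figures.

Wien's law: T_1/T_2 = λ_2/λ_1 = 807/471 = 1.713.
L_1/L_2 = (R_1/R_2)²(T_1/T_2)⁴ = (0.240)²(1.713)⁴ = 0.4964.
F_1/F_2 = (L_1/L_2)/(d_1/d_2)² = 0.4964/(8.00)² = 0.007756.

0.00776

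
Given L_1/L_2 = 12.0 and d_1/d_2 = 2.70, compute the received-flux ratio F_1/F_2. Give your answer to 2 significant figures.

F = L/(4πd²), so F_1/F_2 = (L_1/L_2) / (d_1/d_2)²
= 12.0 / (2.70)² = 12.0 / 7.290 = 1.646.

1.6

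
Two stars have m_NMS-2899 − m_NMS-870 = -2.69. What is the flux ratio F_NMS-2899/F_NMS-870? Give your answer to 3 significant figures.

11.9

F_NMS-2899/F_NMS-870 = 10^(−(m_NMS-2899 − m_NMS-870)/2.5) = 10^(2.69/2.5) = 10^1.076 = 11.91.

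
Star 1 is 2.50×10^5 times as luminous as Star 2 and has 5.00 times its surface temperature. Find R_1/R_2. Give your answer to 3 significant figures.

20.0

L ∝ R²T⁴ gives R ∝ √L / T², so
R_1/R_2 = √(2.50×10^5) / (5.00)² = 500.0 / 25.00 = 20.00.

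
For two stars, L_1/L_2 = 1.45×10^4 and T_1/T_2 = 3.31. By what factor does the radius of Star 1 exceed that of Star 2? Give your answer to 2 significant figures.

11

L ∝ R²T⁴ gives R ∝ √L / T², so
R_1/R_2 = √(1.45×10^4) / (3.31)² = 120.4 / 10.96 = 10.99.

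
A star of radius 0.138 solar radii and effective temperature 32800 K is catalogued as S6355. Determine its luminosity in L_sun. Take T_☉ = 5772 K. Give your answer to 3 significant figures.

19.9 L_sun

L/L_☉ = (R/R_☉)² (T/T_☉)⁴ = (0.138)² × (32800/5772)⁴
       = 0.01904 × (5.683)⁴ = 0.01904 × 1043 = 19.86.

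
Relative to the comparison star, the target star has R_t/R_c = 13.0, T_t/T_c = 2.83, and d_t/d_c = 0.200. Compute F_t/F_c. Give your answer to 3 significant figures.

L_t/L_c = (R_t/R_c)²(T_t/T_c)⁴ = (13.0)² × (2.83)⁴ = 1.084×10^4.
F_t/F_c = (L_t/L_c)/(d_t/d_c)² = 1.084×10^4 / (0.200)² = 2.710×10^5.

2.71×10^5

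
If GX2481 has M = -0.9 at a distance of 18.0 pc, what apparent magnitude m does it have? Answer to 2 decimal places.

0.38

m = M + 5 log₁₀(d/10 pc) = -0.9 + 5 log₁₀(18.0/10)
  = -0.9 + 5 × 0.255 = -0.9 + 1.28 = 0.38.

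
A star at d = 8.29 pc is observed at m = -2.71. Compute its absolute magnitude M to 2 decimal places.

M = m − 5 log₁₀(d/10 pc) = -2.71 − 5 log₁₀(8.29/10)
  = -2.71 − 5 × -0.081 = -2.71 − -0.41 = -2.30.

-2.30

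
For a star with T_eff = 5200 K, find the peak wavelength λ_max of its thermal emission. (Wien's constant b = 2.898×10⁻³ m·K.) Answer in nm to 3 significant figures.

λ_max = b/T = 2.898×10⁻³ / 5200 = 5.57×10^-7 m = 557.3 nm.

557 nm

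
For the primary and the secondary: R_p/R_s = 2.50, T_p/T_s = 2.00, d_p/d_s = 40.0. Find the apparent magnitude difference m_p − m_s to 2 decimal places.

3.01

L_p/L_s = (2.50)²(2.00)⁴ = 100.0.
F_p/F_s = (L_p/L_s)/(d_p/d_s)² = 100.0/1600 = 0.06250.
m_p − m_s = −2.5 log₁₀(0.06250) = 3.01.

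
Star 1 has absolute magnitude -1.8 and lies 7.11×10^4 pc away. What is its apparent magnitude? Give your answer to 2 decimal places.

17.46

m = M + 5 log₁₀(d/10 pc) = -1.8 + 5 log₁₀(7.11×10^4/10)
  = -1.8 + 5 × 3.852 = -1.8 + 19.26 = 17.46.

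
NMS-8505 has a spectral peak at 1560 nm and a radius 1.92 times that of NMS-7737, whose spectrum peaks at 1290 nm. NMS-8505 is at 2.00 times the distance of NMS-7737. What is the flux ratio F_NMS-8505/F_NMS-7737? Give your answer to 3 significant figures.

Wien's law: T_NMS-8505/T_NMS-7737 = λ_NMS-7737/λ_NMS-8505 = 1290/1560 = 0.8269.
L_NMS-8505/L_NMS-7737 = (R_NMS-8505/R_NMS-7737)²(T_NMS-8505/T_NMS-7737)⁴ = (1.92)²(0.8269)⁴ = 1.724.
F_NMS-8505/F_NMS-7737 = (L_NMS-8505/L_NMS-7737)/(d_NMS-8505/d_NMS-7737)² = 1.724/(2.00)² = 0.4309.

0.431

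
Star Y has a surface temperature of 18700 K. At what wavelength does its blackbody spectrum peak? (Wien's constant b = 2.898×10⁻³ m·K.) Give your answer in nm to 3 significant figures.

155 nm

λ_max = b/T = 2.898×10⁻³ / 18700 = 1.55×10^-7 m = 155.0 nm.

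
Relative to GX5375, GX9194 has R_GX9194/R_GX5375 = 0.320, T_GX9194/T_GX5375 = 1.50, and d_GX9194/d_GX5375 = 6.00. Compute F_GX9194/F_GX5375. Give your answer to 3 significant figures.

0.0144

L_GX9194/L_GX5375 = (R_GX9194/R_GX5375)²(T_GX9194/T_GX5375)⁴ = (0.320)² × (1.50)⁴ = 0.5184.
F_GX9194/F_GX5375 = (L_GX9194/L_GX5375)/(d_GX9194/d_GX5375)² = 0.5184 / (6.00)² = 0.01440.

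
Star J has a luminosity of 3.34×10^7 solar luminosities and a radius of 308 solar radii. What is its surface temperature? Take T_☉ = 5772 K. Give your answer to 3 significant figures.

2.50×10^4 K

T/T_☉ = (L/L_☉)^(1/4) / (R/R_☉)^(1/2)
T = 5772 × (3.34×10^7)^(1/4) / √(308) = 5772 × 76.02 / 17.55 = 2.500×10^4 K.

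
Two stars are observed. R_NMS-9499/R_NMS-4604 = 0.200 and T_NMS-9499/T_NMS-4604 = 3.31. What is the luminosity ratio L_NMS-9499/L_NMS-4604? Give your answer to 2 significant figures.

4.8

From the Stefan–Boltzmann law, L ∝ R²T⁴, so
L_NMS-9499/L_NMS-4604 = (R_NMS-9499/R_NMS-4604)² (T_NMS-9499/T_NMS-4604)⁴ = (0.200)² × (3.31)⁴ = 0.04000 × 120.0 = 4.801.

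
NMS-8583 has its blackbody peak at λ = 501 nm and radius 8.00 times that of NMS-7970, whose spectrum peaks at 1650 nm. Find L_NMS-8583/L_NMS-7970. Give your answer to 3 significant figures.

Wien's law gives T ∝ 1/λ_max, so T_NMS-8583/T_NMS-7970 = λ_NMS-7970/λ_NMS-8583 = 1650/501 = 3.293.
Then L ∝ R²T⁴ gives L_NMS-8583/L_NMS-7970 = (8.00)² × (3.293)⁴ = 64.00 × 117.6 = 7529.

7.53×10^3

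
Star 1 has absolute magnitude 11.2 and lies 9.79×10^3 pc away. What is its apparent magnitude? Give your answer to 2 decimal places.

m = M + 5 log₁₀(d/10 pc) = 11.2 + 5 log₁₀(9.79×10^3/10)
  = 11.2 + 5 × 2.991 = 11.2 + 14.95 = 26.15.

26.15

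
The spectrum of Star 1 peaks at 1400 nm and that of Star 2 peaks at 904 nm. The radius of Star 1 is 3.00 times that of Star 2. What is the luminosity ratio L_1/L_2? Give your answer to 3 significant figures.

Wien's law gives T ∝ 1/λ_max, so T_1/T_2 = λ_2/λ_1 = 904/1400 = 0.6457.
Then L ∝ R²T⁴ gives L_1/L_2 = (3.00)² × (0.6457)⁴ = 9.000 × 0.1738 = 1.565.

1.56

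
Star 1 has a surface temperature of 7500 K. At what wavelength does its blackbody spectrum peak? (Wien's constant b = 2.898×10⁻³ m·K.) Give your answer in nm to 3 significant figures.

λ_max = b/T = 2.898×10⁻³ / 7500 = 3.86×10^-7 m = 386.4 nm.

386 nm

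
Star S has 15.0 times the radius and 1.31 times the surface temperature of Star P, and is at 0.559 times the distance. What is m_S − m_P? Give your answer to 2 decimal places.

L_S/L_P = (15.0)²(1.31)⁴ = 662.6.
F_S/F_P = (L_S/L_P)/(d_S/d_P)² = 662.6/0.3125 = 2121.
m_S − m_P = −2.5 log₁₀(2121) = -8.32.

-8.32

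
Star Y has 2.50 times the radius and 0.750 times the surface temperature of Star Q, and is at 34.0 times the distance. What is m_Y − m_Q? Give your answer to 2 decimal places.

L_Y/L_Q = (2.50)²(0.750)⁴ = 1.978.
F_Y/F_Q = (L_Y/L_Q)/(d_Y/d_Q)² = 1.978/1156 = 0.001711.
m_Y − m_Q = −2.5 log₁₀(0.001711) = 6.92.

6.92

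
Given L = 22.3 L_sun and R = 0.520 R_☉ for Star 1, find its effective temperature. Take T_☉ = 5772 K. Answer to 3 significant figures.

T/T_☉ = (L/L_☉)^(1/4) / (R/R_☉)^(1/2)
T = 5772 × (22.3)^(1/4) / √(0.520) = 5772 × 2.173 / 0.7211 = 1.739×10^4 K.

1.74×10^4 K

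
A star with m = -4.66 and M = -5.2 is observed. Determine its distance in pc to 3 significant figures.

m − M = 5 log₁₀(d/10 pc)
-4.66 − (-5.2) = 0.54 = 5 log₁₀(d/10)
d = 10 × 10^(0.54/5) = 10 × 10^0.108 = 12.82 pc.

12.8 pc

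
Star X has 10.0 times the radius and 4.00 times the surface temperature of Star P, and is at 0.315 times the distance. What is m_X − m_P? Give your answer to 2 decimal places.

L_X/L_P = (10.0)²(4.00)⁴ = 2.560×10^4.
F_X/F_P = (L_X/L_P)/(d_X/d_P)² = 2.560×10^4/0.09923 = 2.580×10^5.
m_X − m_P = −2.5 log₁₀(2.580×10^5) = -13.53.

-13.53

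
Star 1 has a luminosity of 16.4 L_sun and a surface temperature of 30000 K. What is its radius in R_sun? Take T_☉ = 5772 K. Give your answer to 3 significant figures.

R/R_☉ = √(L/L_☉) / (T/T_☉)² = √(16.4) / (5.198)²
       = 4.050 / 27.01 = 0.1499.

0.150 R_sun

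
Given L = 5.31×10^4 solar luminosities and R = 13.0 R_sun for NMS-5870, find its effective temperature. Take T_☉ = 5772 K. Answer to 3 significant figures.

2.43×10^4 K

T/T_☉ = (L/L_☉)^(1/4) / (R/R_☉)^(1/2)
T = 5772 × (5.31×10^4)^(1/4) / √(13.0) = 5772 × 15.18 / 3.606 = 2.430×10^4 K.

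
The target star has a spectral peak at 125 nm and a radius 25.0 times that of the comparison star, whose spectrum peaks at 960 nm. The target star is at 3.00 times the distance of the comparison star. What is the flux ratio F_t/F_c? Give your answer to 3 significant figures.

Wien's law: T_t/T_c = λ_c/λ_t = 960/125 = 7.680.
L_t/L_c = (R_t/R_c)²(T_t/T_c)⁴ = (25.0)²(7.680)⁴ = 2.174×10^6.
F_t/F_c = (L_t/L_c)/(d_t/d_c)² = 2.174×10^6/(3.00)² = 2.416×10^5.

2.42×10^5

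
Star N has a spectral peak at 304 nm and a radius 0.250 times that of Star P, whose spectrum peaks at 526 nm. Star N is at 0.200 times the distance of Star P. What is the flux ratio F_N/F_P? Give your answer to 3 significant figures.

Wien's law: T_N/T_P = λ_P/λ_N = 526/304 = 1.730.
L_N/L_P = (R_N/R_P)²(T_N/T_P)⁴ = (0.250)²(1.730)⁴ = 0.5602.
F_N/F_P = (L_N/L_P)/(d_N/d_P)² = 0.5602/(0.200)² = 14.00.

14.0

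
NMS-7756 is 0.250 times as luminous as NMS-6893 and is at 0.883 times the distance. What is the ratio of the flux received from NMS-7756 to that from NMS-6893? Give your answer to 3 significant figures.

F = L/(4πd²), so F_NMS-7756/F_NMS-6893 = (L_NMS-7756/L_NMS-6893) / (d_NMS-7756/d_NMS-6893)²
= 0.250 / (0.883)² = 0.250 / 0.7797 = 0.3206.

0.321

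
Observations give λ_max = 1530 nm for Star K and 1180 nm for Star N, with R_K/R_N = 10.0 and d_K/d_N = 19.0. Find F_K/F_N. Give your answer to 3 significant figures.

Wien's law: T_K/T_N = λ_N/λ_K = 1180/1530 = 0.7712.
L_K/L_N = (R_K/R_N)²(T_K/T_N)⁴ = (10.0)²(0.7712)⁴ = 35.38.
F_K/F_N = (L_K/L_N)/(d_K/d_N)² = 35.38/(19.0)² = 0.09801.

0.0980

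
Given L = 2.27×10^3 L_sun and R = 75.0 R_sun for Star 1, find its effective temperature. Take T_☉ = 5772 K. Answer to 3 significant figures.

T/T_☉ = (L/L_☉)^(1/4) / (R/R_☉)^(1/2)
T = 5772 × (2.27×10^3)^(1/4) / √(75.0) = 5772 × 6.903 / 8.660 = 4600 K.

4.60×10^3 K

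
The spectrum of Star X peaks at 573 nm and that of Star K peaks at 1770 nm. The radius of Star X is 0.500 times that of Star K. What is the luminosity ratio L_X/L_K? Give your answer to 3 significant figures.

Wien's law gives T ∝ 1/λ_max, so T_X/T_K = λ_K/λ_X = 1770/573 = 3.089.
Then L ∝ R²T⁴ gives L_X/L_K = (0.500)² × (3.089)⁴ = 0.2500 × 91.05 = 22.76.

22.8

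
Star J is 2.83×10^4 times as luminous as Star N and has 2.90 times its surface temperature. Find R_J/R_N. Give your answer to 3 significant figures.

L ∝ R²T⁴ gives R ∝ √L / T², so
R_J/R_N = √(2.83×10^4) / (2.90)² = 168.2 / 8.410 = 20.00.

20.0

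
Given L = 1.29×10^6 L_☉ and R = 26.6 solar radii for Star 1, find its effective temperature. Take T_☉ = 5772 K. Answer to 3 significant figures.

3.77×10^4 K

T/T_☉ = (L/L_☉)^(1/4) / (R/R_☉)^(1/2)
T = 5772 × (1.29×10^6)^(1/4) / √(26.6) = 5772 × 33.70 / 5.158 = 3.772×10^4 K.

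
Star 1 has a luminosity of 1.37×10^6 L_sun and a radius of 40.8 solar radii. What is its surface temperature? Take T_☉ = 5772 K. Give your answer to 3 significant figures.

T/T_☉ = (L/L_☉)^(1/4) / (R/R_☉)^(1/2)
T = 5772 × (1.37×10^6)^(1/4) / √(40.8) = 5772 × 34.21 / 6.387 = 3.092×10^4 K.

3.09×10^4 K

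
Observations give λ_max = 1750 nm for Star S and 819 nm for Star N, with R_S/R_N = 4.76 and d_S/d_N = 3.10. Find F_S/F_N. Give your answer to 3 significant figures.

Wien's law: T_S/T_N = λ_N/λ_S = 819/1750 = 0.4680.
L_S/L_N = (R_S/R_N)²(T_S/T_N)⁴ = (4.76)²(0.4680)⁴ = 1.087.
F_S/F_N = (L_S/L_N)/(d_S/d_N)² = 1.087/(3.10)² = 0.1131.

0.113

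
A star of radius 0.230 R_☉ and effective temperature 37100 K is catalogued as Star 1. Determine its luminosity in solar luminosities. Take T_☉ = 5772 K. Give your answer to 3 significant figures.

L/L_☉ = (R/R_☉)² (T/T_☉)⁴ = (0.230)² × (37100/5772)⁴
       = 0.05290 × (6.428)⁴ = 0.05290 × 1707 = 90.29.

90.3 solar luminosities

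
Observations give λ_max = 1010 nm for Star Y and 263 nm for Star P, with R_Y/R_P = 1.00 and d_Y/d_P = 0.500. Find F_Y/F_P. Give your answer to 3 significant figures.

0.0184

Wien's law: T_Y/T_P = λ_P/λ_Y = 263/1010 = 0.2604.
L_Y/L_P = (R_Y/R_P)²(T_Y/T_P)⁴ = (1.00)²(0.2604)⁴ = 0.004598.
F_Y/F_P = (L_Y/L_P)/(d_Y/d_P)² = 0.004598/(0.500)² = 0.01839.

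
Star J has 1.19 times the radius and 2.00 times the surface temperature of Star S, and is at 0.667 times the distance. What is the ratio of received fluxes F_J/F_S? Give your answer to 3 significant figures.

50.9

L_J/L_S = (R_J/R_S)²(T_J/T_S)⁴ = (1.19)² × (2.00)⁴ = 22.66.
F_J/F_S = (L_J/L_S)/(d_J/d_S)² = 22.66 / (0.667)² = 50.93.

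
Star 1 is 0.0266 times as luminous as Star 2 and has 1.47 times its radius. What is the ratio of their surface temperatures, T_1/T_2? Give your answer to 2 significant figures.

0.33

L ∝ R²T⁴ gives T ∝ (L/R²)^(1/4), so
T_1/T_2 = (0.0266 / 1.47²)^(1/4) = (0.01231)^(1/4) = 0.3331.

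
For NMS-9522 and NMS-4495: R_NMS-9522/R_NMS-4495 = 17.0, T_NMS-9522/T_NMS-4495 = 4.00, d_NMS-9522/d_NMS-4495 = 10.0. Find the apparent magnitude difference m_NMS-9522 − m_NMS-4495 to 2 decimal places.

L_NMS-9522/L_NMS-4495 = (17.0)²(4.00)⁴ = 7.398×10^4.
F_NMS-9522/F_NMS-4495 = (L_NMS-9522/L_NMS-4495)/(d_NMS-9522/d_NMS-4495)² = 7.398×10^4/100.0 = 739.8.
m_NMS-9522 − m_NMS-4495 = −2.5 log₁₀(739.8) = -7.17.

-7.17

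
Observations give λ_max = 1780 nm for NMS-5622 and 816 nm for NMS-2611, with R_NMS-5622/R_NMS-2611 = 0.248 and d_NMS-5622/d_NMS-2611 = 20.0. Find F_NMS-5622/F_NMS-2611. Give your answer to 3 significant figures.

Wien's law: T_NMS-5622/T_NMS-2611 = λ_NMS-2611/λ_NMS-5622 = 816/1780 = 0.4584.
L_NMS-5622/L_NMS-2611 = (R_NMS-5622/R_NMS-2611)²(T_NMS-5622/T_NMS-2611)⁴ = (0.248)²(0.4584)⁴ = 0.002716.
F_NMS-5622/F_NMS-2611 = (L_NMS-5622/L_NMS-2611)/(d_NMS-5622/d_NMS-2611)² = 0.002716/(20.0)² = 6.791×10^-6.

6.79×10^-6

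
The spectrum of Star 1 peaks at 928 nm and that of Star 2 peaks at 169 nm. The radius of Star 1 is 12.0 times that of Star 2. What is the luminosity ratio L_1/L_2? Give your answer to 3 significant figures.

0.158

Wien's law gives T ∝ 1/λ_max, so T_1/T_2 = λ_2/λ_1 = 169/928 = 0.1821.
Then L ∝ R²T⁴ gives L_1/L_2 = (12.0)² × (0.1821)⁴ = 144.0 × 0.001100 = 0.1584.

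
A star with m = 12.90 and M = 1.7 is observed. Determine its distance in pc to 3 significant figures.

1.74×10^3 pc

m − M = 5 log₁₀(d/10 pc)
12.90 − (1.7) = 11.20 = 5 log₁₀(d/10)
d = 10 × 10^(11.20/5) = 10 × 10^2.240 = 1738 pc.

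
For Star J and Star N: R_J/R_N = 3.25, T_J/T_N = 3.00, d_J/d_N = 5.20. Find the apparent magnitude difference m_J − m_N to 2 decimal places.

-3.75

L_J/L_N = (3.25)²(3.00)⁴ = 855.6.
F_J/F_N = (L_J/L_N)/(d_J/d_N)² = 855.6/27.04 = 31.64.
m_J − m_N = −2.5 log₁₀(31.64) = -3.75.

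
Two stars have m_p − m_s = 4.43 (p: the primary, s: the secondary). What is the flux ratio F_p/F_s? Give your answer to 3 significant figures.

0.0169

F_p/F_s = 10^(−(m_p − m_s)/2.5) = 10^(-4.43/2.5) = 10^-1.772 = 0.01690.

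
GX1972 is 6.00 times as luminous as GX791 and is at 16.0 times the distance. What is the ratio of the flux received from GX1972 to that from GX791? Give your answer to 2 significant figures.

0.023

F = L/(4πd²), so F_GX1972/F_GX791 = (L_GX1972/L_GX791) / (d_GX1972/d_GX791)²
= 6.00 / (16.0)² = 6.00 / 256.0 = 0.02344.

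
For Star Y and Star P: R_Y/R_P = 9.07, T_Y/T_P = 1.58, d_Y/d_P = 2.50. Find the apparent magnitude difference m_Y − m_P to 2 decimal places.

-4.78

L_Y/L_P = (9.07)²(1.58)⁴ = 512.7.
F_Y/F_P = (L_Y/L_P)/(d_Y/d_P)² = 512.7/6.250 = 82.03.
m_Y − m_P = −2.5 log₁₀(82.03) = -4.78.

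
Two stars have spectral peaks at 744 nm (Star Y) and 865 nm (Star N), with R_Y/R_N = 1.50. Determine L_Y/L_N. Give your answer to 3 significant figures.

Wien's law gives T ∝ 1/λ_max, so T_Y/T_N = λ_N/λ_Y = 865/744 = 1.163.
Then L ∝ R²T⁴ gives L_Y/L_N = (1.50)² × (1.163)⁴ = 2.250 × 1.827 = 4.111.

4.11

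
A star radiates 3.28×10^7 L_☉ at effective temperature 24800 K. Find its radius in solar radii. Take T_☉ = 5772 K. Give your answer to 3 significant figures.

310 solar radii

R/R_☉ = √(L/L_☉) / (T/T_☉)² = √(3.28×10^7) / (4.297)²
       = 5727 / 18.46 = 310.2.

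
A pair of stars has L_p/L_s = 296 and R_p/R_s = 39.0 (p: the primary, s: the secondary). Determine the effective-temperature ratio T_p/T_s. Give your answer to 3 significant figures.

L ∝ R²T⁴ gives T ∝ (L/R²)^(1/4), so
T_p/T_s = (296 / 39.0²)^(1/4) = (0.1946)^(1/4) = 0.6642.

0.664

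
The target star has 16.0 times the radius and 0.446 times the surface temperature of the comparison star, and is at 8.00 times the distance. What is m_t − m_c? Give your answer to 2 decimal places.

L_t/L_c = (16.0)²(0.446)⁴ = 10.13.
F_t/F_c = (L_t/L_c)/(d_t/d_c)² = 10.13/64.00 = 0.1583.
m_t − m_c = −2.5 log₁₀(0.1583) = 2.00.

2.00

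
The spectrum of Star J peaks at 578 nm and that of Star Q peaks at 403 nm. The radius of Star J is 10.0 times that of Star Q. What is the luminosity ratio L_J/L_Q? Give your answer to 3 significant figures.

Wien's law gives T ∝ 1/λ_max, so T_J/T_Q = λ_Q/λ_J = 403/578 = 0.6972.
Then L ∝ R²T⁴ gives L_J/L_Q = (10.0)² × (0.6972)⁴ = 100.0 × 0.2363 = 23.63.

23.6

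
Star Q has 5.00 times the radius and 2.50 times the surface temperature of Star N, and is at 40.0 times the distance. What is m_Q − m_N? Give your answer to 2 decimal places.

0.54

L_Q/L_N = (5.00)²(2.50)⁴ = 976.6.
F_Q/F_N = (L_Q/L_N)/(d_Q/d_N)² = 976.6/1600 = 0.6104.
m_Q − m_N = −2.5 log₁₀(0.6104) = 0.54.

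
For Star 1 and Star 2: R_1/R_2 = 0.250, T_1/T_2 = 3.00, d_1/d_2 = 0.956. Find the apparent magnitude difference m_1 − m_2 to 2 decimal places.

L_1/L_2 = (0.250)²(3.00)⁴ = 5.062.
F_1/F_2 = (L_1/L_2)/(d_1/d_2)² = 5.062/0.9139 = 5.539.
m_1 − m_2 = −2.5 log₁₀(5.539) = -1.86.

-1.86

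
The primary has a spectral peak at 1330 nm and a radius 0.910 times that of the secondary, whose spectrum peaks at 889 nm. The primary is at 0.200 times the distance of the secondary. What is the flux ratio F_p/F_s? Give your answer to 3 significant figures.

Wien's law: T_p/T_s = λ_s/λ_p = 889/1330 = 0.6684.
L_p/L_s = (R_p/R_s)²(T_p/T_s)⁴ = (0.910)²(0.6684)⁴ = 0.1653.
F_p/F_s = (L_p/L_s)/(d_p/d_s)² = 0.1653/(0.200)² = 4.133.

4.13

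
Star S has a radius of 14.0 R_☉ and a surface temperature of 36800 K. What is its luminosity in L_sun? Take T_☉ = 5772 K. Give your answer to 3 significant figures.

3.24×10^5 L_sun

L/L_☉ = (R/R_☉)² (T/T_☉)⁴ = (14.0)² × (36800/5772)⁴
       = 196.0 × (6.376)⁴ = 196.0 × 1652 = 3.238×10^5.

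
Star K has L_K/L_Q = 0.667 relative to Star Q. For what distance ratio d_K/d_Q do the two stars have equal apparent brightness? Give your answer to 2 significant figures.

Equal flux requires L_K/d_K² = L_Q/d_Q², so d_K/d_Q = √(L_K/L_Q)
= √(0.667) = 0.8167.

0.82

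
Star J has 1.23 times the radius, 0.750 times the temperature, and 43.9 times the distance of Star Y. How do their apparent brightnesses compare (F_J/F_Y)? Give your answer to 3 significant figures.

L_J/L_Y = (R_J/R_Y)²(T_J/T_Y)⁴ = (1.23)² × (0.750)⁴ = 0.4787.
F_J/F_Y = (L_J/L_Y)/(d_J/d_Y)² = 0.4787 / (43.9)² = 2.484×10^-4.

2.48×10^-4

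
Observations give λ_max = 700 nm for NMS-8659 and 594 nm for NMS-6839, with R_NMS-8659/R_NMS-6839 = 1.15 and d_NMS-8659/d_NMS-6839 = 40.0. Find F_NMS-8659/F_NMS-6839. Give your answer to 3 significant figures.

Wien's law: T_NMS-8659/T_NMS-6839 = λ_NMS-6839/λ_NMS-8659 = 594/700 = 0.8486.
L_NMS-8659/L_NMS-6839 = (R_NMS-8659/R_NMS-6839)²(T_NMS-8659/T_NMS-6839)⁴ = (1.15)²(0.8486)⁴ = 0.6857.
F_NMS-8659/F_NMS-6839 = (L_NMS-8659/L_NMS-6839)/(d_NMS-8659/d_NMS-6839)² = 0.6857/(40.0)² = 4.286×10^-4.

4.29×10^-4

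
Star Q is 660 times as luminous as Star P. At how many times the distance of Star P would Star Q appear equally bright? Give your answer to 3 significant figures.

25.7

Equal flux requires L_Q/d_Q² = L_P/d_P², so d_Q/d_P = √(L_Q/L_P)
= √(660) = 25.69.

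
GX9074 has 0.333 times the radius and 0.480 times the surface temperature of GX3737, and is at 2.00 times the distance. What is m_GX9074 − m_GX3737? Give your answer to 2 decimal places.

7.08

L_GX9074/L_GX3737 = (0.333)²(0.480)⁴ = 0.005886.
F_GX9074/F_GX3737 = (L_GX9074/L_GX3737)/(d_GX9074/d_GX3737)² = 0.005886/4.000 = 0.001472.
m_GX9074 − m_GX3737 = −2.5 log₁₀(0.001472) = 7.08.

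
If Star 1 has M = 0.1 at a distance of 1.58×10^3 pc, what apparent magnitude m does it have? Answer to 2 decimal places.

m = M + 5 log₁₀(d/10 pc) = 0.1 + 5 log₁₀(1.58×10^3/10)
  = 0.1 + 5 × 2.199 = 0.1 + 10.99 = 11.09.

11.09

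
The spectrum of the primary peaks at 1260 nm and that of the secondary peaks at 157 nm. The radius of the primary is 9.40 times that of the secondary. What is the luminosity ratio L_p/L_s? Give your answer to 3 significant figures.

0.0213

Wien's law gives T ∝ 1/λ_max, so T_p/T_s = λ_s/λ_p = 157/1260 = 0.1246.
Then L ∝ R²T⁴ gives L_p/L_s = (9.40)² × (0.1246)⁴ = 88.36 × 2.411×10^-4 = 0.02130.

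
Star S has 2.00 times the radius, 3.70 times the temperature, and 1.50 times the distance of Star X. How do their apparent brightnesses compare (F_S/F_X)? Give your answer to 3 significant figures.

333

L_S/L_X = (R_S/R_X)²(T_S/T_X)⁴ = (2.00)² × (3.70)⁴ = 749.7.
F_S/F_X = (L_S/L_X)/(d_S/d_X)² = 749.7 / (1.50)² = 333.2.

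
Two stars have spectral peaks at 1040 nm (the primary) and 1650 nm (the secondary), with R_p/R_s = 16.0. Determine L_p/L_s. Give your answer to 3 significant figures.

Wien's law gives T ∝ 1/λ_max, so T_p/T_s = λ_s/λ_p = 1650/1040 = 1.587.
Then L ∝ R²T⁴ gives L_p/L_s = (16.0)² × (1.587)⁴ = 256.0 × 6.336 = 1622.

1.62×10^3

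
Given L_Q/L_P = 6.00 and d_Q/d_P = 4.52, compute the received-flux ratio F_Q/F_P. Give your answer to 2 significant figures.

0.29

F = L/(4πd²), so F_Q/F_P = (L_Q/L_P) / (d_Q/d_P)²
= 6.00 / (4.52)² = 6.00 / 20.43 = 0.2937.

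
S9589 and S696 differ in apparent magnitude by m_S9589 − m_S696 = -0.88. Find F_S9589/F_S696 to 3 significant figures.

F_S9589/F_S696 = 10^(−(m_S9589 − m_S696)/2.5) = 10^(0.88/2.5) = 10^0.352 = 2.249.

2.25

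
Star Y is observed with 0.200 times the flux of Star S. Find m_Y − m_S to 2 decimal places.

1.75

m_Y − m_S = −2.5 log₁₀(F_Y/F_S) = −2.5 log₁₀(0.200) = −2.5 × (-0.699) = 1.747.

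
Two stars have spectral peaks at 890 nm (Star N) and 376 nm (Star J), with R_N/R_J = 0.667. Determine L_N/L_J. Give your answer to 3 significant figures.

0.0142

Wien's law gives T ∝ 1/λ_max, so T_N/T_J = λ_J/λ_N = 376/890 = 0.4225.
Then L ∝ R²T⁴ gives L_N/L_J = (0.667)² × (0.4225)⁴ = 0.4449 × 0.03186 = 0.01417.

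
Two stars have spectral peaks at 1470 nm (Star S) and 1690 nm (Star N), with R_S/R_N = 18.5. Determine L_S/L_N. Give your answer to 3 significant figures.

Wien's law gives T ∝ 1/λ_max, so T_S/T_N = λ_N/λ_S = 1690/1470 = 1.150.
Then L ∝ R²T⁴ gives L_S/L_N = (18.5)² × (1.150)⁴ = 342.2 × 1.747 = 597.9.

598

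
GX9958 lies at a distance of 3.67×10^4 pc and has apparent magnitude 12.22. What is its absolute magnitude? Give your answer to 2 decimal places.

M = m − 5 log₁₀(d/10 pc) = 12.22 − 5 log₁₀(3.67×10^4/10)
  = 12.22 − 5 × 3.565 = 12.22 − 17.82 = -5.60.

-5.60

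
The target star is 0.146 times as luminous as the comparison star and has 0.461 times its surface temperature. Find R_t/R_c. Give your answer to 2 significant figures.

1.8

L ∝ R²T⁴ gives R ∝ √L / T², so
R_t/R_c = √(0.146) / (0.461)² = 0.3821 / 0.2125 = 1.798.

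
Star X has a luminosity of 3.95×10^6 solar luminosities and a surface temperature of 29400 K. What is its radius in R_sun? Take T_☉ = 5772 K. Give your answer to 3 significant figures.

76.6 R_sun

R/R_☉ = √(L/L_☉) / (T/T_☉)² = √(3.95×10^6) / (5.094)²
       = 1987 / 25.94 = 76.60.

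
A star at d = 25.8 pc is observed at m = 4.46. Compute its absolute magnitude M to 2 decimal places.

M = m − 5 log₁₀(d/10 pc) = 4.46 − 5 log₁₀(25.8/10)
  = 4.46 − 5 × 0.412 = 4.46 − 2.06 = 2.40.

2.40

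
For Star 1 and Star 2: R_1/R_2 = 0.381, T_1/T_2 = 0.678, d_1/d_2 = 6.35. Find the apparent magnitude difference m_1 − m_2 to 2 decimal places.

L_1/L_2 = (0.381)²(0.678)⁴ = 0.03067.
F_1/F_2 = (L_1/L_2)/(d_1/d_2)² = 0.03067/40.32 = 7.607×10^-4.
m_1 − m_2 = −2.5 log₁₀(7.607×10^-4) = 7.80.

7.80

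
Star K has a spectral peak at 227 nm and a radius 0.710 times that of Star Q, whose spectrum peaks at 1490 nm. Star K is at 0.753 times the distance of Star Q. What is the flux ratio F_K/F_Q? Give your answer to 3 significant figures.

1.65×10^3

Wien's law: T_K/T_Q = λ_Q/λ_K = 1490/227 = 6.564.
L_K/L_Q = (R_K/R_Q)²(T_K/T_Q)⁴ = (0.710)²(6.564)⁴ = 935.7.
F_K/F_Q = (L_K/L_Q)/(d_K/d_Q)² = 935.7/(0.753)² = 1650.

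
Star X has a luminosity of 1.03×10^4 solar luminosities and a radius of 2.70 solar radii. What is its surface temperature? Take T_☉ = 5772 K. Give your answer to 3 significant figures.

3.54×10^4 K

T/T_☉ = (L/L_☉)^(1/4) / (R/R_☉)^(1/2)
T = 5772 × (1.03×10^4)^(1/4) / √(2.70) = 5772 × 10.07 / 1.643 = 3.539×10^4 K.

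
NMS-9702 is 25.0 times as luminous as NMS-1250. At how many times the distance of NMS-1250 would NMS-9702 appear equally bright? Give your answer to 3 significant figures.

Equal flux requires L_NMS-9702/d_NMS-9702² = L_NMS-1250/d_NMS-1250², so d_NMS-9702/d_NMS-1250 = √(L_NMS-9702/L_NMS-1250)
= √(25.0) = 5.000.

5.00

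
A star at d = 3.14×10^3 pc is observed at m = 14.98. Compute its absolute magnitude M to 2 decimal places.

2.50

M = m − 5 log₁₀(d/10 pc) = 14.98 − 5 log₁₀(3.14×10^3/10)
  = 14.98 − 5 × 2.497 = 14.98 − 12.48 = 2.50.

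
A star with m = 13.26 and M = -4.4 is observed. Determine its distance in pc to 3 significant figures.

3.40×10^4 pc

m − M = 5 log₁₀(d/10 pc)
13.26 − (-4.4) = 17.66 = 5 log₁₀(d/10)
d = 10 × 10^(17.66/5) = 10 × 10^3.532 = 3.404×10^4 pc.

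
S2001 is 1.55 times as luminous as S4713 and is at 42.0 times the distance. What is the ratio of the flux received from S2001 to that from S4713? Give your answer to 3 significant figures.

8.79×10^-4

F = L/(4πd²), so F_S2001/F_S4713 = (L_S2001/L_S4713) / (d_S2001/d_S4713)²
= 1.55 / (42.0)² = 1.55 / 1764 = 8.787×10^-4.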